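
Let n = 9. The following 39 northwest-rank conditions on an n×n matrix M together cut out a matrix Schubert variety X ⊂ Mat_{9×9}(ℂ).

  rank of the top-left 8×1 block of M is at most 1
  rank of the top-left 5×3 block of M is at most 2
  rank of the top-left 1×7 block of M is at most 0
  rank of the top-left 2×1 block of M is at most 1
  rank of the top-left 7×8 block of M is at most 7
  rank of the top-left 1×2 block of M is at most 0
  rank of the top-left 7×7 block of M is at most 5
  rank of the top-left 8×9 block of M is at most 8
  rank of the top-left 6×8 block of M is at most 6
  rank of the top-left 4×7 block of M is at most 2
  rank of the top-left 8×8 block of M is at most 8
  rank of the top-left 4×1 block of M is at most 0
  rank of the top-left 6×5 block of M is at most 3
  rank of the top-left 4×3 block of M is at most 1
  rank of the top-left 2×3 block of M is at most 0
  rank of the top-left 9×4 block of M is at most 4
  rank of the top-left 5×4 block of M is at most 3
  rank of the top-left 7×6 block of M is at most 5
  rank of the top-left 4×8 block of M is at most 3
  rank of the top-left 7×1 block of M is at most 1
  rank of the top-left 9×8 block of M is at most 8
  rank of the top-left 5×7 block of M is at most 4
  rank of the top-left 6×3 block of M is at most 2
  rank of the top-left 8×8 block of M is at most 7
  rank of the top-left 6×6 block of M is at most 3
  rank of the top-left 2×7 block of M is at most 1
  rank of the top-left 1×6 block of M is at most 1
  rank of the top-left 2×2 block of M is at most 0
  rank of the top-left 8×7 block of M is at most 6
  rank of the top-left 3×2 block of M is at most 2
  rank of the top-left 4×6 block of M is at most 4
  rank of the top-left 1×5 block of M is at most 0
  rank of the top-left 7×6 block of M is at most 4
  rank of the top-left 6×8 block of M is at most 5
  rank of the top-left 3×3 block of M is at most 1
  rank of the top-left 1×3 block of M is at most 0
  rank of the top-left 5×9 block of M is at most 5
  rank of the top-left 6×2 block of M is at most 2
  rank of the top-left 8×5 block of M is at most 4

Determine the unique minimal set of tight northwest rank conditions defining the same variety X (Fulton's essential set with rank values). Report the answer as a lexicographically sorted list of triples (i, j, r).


Reconstructing r_w from the 39 given conditions:

  R[1]: 0 0 0 0 0 0 0 1 1
  R[2]: 0 0 0 1 1 1 1 2 2
  R[3]: 0 1 1 2 2 2 2 3 3
  R[4]: 0 1 1 2 2 2 2 3 4
  R[5]: 1 2 2 3 3 3 3 4 5
  R[6]: 1 2 2 3 3 3 4 5 6
  R[7]: 1 2 3 4 4 4 5 6 7
  R[8]: 1 2 3 4 4 5 6 7 8
  R[9]: 1 2 3 4 5 6 7 8 9

second differences of R give the permutation w = (8, 4, 2, 9, 1, 7, 3, 6, 5).

D(w) has 20 cells with 8 SE-corners; essential set:

[(1, 7, 0), (2, 3, 0), (4, 1, 0), (4, 3, 1), (4, 7, 2), (6, 3, 2), (6, 6, 3), (8, 5, 4)]


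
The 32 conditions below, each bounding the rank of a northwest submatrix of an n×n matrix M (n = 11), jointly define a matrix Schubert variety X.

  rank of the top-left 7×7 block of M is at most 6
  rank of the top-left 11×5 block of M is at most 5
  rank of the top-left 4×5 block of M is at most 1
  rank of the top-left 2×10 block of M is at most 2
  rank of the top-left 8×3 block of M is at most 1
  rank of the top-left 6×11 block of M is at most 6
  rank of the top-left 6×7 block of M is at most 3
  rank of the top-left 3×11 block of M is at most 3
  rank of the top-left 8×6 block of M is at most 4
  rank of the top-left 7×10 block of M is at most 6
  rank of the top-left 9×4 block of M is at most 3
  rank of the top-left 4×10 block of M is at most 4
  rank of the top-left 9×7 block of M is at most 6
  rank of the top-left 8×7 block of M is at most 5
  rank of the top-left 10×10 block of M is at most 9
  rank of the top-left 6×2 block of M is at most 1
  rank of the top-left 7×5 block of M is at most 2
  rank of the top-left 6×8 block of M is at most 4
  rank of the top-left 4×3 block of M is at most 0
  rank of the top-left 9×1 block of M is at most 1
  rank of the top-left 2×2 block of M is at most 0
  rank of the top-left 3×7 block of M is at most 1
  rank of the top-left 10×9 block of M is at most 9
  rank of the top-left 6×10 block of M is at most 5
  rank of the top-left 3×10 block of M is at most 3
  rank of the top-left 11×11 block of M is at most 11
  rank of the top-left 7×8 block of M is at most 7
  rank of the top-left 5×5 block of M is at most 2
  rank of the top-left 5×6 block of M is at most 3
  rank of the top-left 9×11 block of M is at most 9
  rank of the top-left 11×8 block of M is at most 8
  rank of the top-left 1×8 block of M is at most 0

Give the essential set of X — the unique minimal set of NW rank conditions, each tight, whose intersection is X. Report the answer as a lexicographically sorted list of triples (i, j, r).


Rank table r_w(11×11) implied by the 32 constraints:

  0  0  0  0  0  0  0  0  1  1  1
  0  0  0  1  1  1  1  1  2  2  2
  0  0  0  1  1  1  1  2  3  3  3
  0  0  0  1  1  2  2  3  4  4  4
  1  1  1  2  2  3  3  4  5  5  5
  1  1  1  2  2  3  3  4  5  5  6
  1  1  1  2  2  3  4  5  6  6  7
  1  1  1  2  3  4  5  6  7  7  8
  1  2  2  3  4  5  6  7  8  8  9
  1  2  3  4  5  6  7  8  9  9  10
  1  2  3  4  5  6  7  8  9  10  11

giving w = (9, 4, 8, 6, 1, 11, 7, 5, 2, 3, 10) via Δ²R.

D(w) has 31 cells with 8 SE-corners; essential set:

[(1, 8, 0), (3, 7, 1), (4, 3, 0), (4, 5, 1), (6, 7, 3), (6, 10, 5), (7, 5, 2), (8, 3, 1)]


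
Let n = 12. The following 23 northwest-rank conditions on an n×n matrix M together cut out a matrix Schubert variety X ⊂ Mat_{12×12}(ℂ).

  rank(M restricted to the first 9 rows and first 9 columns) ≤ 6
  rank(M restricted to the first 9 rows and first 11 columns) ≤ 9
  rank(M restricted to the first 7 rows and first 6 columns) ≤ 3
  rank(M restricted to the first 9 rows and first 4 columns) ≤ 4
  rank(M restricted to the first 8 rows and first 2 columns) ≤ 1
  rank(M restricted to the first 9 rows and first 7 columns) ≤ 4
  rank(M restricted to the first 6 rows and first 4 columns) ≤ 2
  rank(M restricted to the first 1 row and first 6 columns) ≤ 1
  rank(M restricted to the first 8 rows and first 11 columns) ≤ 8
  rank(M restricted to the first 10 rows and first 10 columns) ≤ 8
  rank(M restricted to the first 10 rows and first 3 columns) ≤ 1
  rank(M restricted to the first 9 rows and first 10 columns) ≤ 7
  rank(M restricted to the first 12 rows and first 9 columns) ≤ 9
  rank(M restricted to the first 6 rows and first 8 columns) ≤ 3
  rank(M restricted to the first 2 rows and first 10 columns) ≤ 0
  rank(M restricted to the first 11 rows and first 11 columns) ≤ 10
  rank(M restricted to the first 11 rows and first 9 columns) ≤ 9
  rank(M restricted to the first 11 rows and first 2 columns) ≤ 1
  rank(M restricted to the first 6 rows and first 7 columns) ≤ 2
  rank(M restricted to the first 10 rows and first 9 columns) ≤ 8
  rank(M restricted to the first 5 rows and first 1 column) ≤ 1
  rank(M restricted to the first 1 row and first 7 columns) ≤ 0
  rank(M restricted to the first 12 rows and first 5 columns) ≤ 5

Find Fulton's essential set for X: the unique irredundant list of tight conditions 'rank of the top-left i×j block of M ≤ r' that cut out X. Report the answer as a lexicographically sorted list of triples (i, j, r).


Propagating the 23 rank bounds to every northwest block:

  i=1: 0 0 0 0 0 0 0 0 0 0 1 1
  i=2: 0 0 0 0 0 0 0 0 0 0 1 2
  i=3: 1 1 1 1 1 1 1 1 1 1 2 3
  i=4: 1 1 1 2 2 2 2 2 2 2 3 4
  i=5: 1 1 1 2 2 2 2 3 3 3 4 5
  i=6: 1 1 1 2 2 2 2 3 4 4 5 6
  i=7: 1 1 1 2 3 3 3 4 5 5 6 7
  i=8: 1 1 1 2 3 4 4 5 6 6 7 8
  i=9: 1 1 1 2 3 4 4 5 6 7 8 9
  i=10: 1 1 1 2 3 4 5 6 7 8 9 10
  i=11: 1 1 2 3 4 5 6 7 8 9 10 11
  i=12: 1 2 3 4 5 6 7 8 9 10 11 12

hence w(1..12) = (11, 12, 1, 4, 8, 9, 5, 6, 10, 7, 3, 2).

5 SE-corners of the 42-cell Rothe diagram give Ess(w):

[(2, 10, 0), (6, 7, 2), (9, 7, 4), (10, 3, 1), (11, 2, 1)]


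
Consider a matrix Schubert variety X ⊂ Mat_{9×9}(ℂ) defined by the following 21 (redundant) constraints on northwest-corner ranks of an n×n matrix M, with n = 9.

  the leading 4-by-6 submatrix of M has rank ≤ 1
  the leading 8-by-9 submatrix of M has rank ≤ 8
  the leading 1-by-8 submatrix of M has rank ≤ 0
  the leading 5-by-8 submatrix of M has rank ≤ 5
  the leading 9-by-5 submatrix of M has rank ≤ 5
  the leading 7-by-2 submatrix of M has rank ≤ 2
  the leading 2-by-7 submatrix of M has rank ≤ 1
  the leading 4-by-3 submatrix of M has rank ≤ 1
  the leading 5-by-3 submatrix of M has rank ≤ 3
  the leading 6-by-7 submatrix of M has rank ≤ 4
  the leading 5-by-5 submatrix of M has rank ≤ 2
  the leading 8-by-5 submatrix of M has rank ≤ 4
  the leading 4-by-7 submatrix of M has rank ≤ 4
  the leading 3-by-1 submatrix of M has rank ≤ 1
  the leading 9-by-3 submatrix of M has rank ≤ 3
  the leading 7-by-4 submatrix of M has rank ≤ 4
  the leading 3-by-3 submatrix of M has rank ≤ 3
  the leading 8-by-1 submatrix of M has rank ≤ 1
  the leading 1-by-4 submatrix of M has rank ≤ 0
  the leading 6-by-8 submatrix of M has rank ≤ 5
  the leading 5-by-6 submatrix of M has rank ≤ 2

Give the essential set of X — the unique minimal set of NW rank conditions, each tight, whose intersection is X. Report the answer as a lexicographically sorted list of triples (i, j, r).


Recovering R(i,j) via the rank-extension bound from the 21 conditions:

  row 1: 0  0  0  0  0  0  0  0  1
  row 2: 1  1  1  1  1  1  1  1  2
  row 3: 1  1  1  1  1  1  2  2  3
  row 4: 1  1  1  1  1  1  2  3  4
  row 5: 1  2  2  2  2  2  3  4  5
  row 6: 1  2  3  3  3  3  4  5  6
  row 7: 1  2  3  4  4  4  5  6  7
  row 8: 1  2  3  4  4  5  6  7  8
  row 9: 1  2  3  4  5  6  7  8  9

the unique w with this rank table is (9, 1, 7, 8, 2, 3, 4, 6, 5).

Fulton essential set (3 of the 19 Rothe cells):

[(1, 8, 0), (4, 6, 1), (8, 5, 4)]


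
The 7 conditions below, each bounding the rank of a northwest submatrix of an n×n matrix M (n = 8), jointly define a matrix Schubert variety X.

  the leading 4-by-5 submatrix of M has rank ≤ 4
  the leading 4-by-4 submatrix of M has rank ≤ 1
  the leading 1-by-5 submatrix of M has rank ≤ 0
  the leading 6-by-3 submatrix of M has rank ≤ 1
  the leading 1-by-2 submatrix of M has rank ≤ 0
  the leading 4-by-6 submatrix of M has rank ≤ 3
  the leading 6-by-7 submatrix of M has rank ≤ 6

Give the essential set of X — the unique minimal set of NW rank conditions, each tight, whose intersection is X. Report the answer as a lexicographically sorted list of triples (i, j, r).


Reconstructing r_w from the 7 given conditions:

  row 1: 0 | 0 | 0 | 0 | 0 | 1 | 1 | 1
  row 2: 1 | 1 | 1 | 1 | 1 | 2 | 2 | 2
  row 3: 1 | 1 | 1 | 1 | 2 | 3 | 3 | 3
  row 4: 1 | 1 | 1 | 1 | 2 | 3 | 4 | 4
  row 5: 1 | 1 | 1 | 2 | 3 | 4 | 5 | 5
  row 6: 1 | 1 | 1 | 2 | 3 | 4 | 5 | 6
  row 7: 1 | 2 | 2 | 3 | 4 | 5 | 6 | 7
  row 8: 1 | 2 | 3 | 4 | 5 | 6 | 7 | 8

so w = (6, 1, 5, 7, 4, 8, 2, 3).

ℓ(w)=15; the 3 essential cells (i,j,r):

[(1, 5, 0), (4, 4, 1), (6, 3, 1)]


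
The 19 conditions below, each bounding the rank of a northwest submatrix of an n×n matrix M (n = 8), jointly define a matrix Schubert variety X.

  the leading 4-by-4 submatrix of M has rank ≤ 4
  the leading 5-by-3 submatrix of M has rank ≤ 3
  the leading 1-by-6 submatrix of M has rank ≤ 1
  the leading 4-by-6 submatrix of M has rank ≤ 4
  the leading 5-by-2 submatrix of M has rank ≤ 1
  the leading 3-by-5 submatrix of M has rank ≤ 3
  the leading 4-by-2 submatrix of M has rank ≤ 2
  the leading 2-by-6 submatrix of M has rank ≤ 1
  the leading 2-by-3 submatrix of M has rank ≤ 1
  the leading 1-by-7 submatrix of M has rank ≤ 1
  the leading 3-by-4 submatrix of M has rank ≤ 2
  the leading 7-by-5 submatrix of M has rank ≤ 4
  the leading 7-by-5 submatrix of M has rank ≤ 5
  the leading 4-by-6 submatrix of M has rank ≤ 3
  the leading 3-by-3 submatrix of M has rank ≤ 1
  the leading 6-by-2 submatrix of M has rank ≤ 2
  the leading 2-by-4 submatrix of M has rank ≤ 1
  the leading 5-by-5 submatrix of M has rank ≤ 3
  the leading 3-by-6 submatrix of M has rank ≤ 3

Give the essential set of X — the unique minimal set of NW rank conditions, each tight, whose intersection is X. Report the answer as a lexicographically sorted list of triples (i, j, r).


Recovering R(i,j) via the rank-extension bound from the 19 conditions:

  i=1: 1 1 1 1 1 1 1 1
  i=2: 1 1 1 1 1 1 2 2
  i=3: 1 1 1 2 2 2 3 3
  i=4: 1 1 2 3 3 3 4 4
  i=5: 1 1 2 3 3 4 5 5
  i=6: 1 2 3 4 4 5 6 6
  i=7: 1 2 3 4 4 5 6 7
  i=8: 1 2 3 4 5 6 7 8

second differences of R give the permutation w = (1, 7, 4, 3, 6, 2, 8, 5).

D(w) has 11 cells with 5 SE-corners; essential set:

[(2, 6, 1), (3, 3, 1), (5, 2, 1), (5, 5, 3), (7, 5, 4)]


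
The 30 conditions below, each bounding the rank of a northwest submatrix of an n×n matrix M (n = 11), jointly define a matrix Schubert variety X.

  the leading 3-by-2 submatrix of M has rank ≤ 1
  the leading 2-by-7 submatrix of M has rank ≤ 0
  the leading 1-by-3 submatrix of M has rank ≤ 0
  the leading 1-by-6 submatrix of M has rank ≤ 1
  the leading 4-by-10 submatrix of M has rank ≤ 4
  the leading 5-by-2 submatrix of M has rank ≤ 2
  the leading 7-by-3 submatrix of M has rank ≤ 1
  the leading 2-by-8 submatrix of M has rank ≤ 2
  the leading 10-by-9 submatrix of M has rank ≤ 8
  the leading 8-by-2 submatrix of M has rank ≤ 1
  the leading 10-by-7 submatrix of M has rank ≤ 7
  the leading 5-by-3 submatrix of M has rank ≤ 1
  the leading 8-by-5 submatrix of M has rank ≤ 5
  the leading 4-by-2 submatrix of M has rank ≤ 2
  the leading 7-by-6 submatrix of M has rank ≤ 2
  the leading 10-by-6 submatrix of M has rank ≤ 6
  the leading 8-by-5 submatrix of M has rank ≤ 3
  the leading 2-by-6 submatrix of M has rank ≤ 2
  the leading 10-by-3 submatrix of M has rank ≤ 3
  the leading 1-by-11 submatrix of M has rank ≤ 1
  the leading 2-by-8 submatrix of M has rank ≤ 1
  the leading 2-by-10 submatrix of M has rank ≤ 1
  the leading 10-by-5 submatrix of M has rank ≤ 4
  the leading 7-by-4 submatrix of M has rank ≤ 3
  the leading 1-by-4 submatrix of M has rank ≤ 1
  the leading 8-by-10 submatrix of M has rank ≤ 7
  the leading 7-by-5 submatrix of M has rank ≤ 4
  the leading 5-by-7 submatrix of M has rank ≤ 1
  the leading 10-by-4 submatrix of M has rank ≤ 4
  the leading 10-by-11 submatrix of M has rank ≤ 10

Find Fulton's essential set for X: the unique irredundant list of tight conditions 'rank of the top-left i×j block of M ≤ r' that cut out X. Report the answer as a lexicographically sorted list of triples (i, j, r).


The tightest implied rank at each (i,j), from the 30 conditions:

  0  0  0  0  0  0  0  1  1  1  1
  0  0  0  0  0  0  0  1  1  1  2
  1  1  1  1  1  1  1  2  2  2  3
  1  1  1  1  1  1  1  2  3  3  4
  1  1  1  1  1  1  1  2  3  4  5
  1  1  1  2  2  2  2  3  4  5  6
  1  1  1  2  2  2  3  4  5  6  7
  1  1  2  3  3  3  4  5  6  7  8
  1  2  3  4  4  4  5  6  7  8  9
  1  2  3  4  4  5  6  7  8  9  10
  1  2  3  4  5  6  7  8  9  10  11

giving w = (8, 11, 1, 9, 10, 4, 7, 3, 2, 6, 5) via Δ²R.

Fulton essential set (7 of the 36 Rothe cells):

[(2, 7, 0), (2, 10, 1), (5, 7, 1), (7, 3, 1), (7, 6, 2), (8, 2, 1), (10, 5, 4)]


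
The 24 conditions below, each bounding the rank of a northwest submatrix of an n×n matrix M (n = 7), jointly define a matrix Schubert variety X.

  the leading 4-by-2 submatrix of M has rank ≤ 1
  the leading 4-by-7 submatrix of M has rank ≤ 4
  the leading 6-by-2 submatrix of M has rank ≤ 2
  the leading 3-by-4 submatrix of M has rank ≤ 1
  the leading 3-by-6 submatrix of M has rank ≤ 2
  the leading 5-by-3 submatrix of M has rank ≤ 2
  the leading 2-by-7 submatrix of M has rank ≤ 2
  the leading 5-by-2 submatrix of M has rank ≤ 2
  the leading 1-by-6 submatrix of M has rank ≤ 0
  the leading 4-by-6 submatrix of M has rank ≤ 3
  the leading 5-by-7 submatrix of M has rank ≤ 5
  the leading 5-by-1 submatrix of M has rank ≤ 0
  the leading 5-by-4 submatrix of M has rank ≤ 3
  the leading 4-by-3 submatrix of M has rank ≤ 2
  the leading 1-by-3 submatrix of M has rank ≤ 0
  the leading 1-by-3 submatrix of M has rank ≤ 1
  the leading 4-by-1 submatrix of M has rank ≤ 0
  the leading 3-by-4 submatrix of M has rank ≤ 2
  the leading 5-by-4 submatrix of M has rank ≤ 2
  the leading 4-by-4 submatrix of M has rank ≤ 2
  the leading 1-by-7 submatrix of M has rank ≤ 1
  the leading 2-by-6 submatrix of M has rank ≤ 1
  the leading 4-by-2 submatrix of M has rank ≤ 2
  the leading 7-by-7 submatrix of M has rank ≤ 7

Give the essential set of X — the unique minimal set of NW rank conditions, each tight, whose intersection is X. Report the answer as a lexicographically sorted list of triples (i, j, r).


Reconstructing r_w from the 24 given conditions:

  0, 0, 0, 0, 0, 0, 1
  0, 1, 1, 1, 1, 1, 2
  0, 1, 1, 1, 2, 2, 3
  0, 1, 2, 2, 3, 3, 4
  0, 1, 2, 2, 3, 4, 5
  1, 2, 3, 3, 4, 5, 6
  1, 2, 3, 4, 5, 6, 7

second differences of R give the permutation w = (7, 2, 5, 3, 6, 1, 4).

Rothe diagram D(w) (13 cells), 4 SE-corners (essential conditions):

[(1, 6, 0), (3, 4, 1), (5, 1, 0), (5, 4, 2)]


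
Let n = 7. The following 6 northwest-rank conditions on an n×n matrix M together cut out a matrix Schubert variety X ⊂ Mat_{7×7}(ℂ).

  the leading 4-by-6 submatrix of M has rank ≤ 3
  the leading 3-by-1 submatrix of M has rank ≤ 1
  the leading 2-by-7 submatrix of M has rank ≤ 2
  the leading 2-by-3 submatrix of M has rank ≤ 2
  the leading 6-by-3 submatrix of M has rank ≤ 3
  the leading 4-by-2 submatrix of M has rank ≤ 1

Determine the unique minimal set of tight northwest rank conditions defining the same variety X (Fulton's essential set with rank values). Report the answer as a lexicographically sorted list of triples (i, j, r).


Rank table r_w(7×7) implied by the 6 constraints:

  1 1 1 1 1 1 1
  1 1 2 2 2 2 2
  1 1 2 3 3 3 3
  1 1 2 3 3 3 4
  1 2 3 4 4 4 5
  1 2 3 4 5 5 6
  1 2 3 4 5 6 7

second differences of R give the permutation w = (1, 3, 4, 7, 2, 5, 6).

2 SE-corners of the 5-cell Rothe diagram give Ess(w):

[(4, 2, 1), (4, 6, 3)]


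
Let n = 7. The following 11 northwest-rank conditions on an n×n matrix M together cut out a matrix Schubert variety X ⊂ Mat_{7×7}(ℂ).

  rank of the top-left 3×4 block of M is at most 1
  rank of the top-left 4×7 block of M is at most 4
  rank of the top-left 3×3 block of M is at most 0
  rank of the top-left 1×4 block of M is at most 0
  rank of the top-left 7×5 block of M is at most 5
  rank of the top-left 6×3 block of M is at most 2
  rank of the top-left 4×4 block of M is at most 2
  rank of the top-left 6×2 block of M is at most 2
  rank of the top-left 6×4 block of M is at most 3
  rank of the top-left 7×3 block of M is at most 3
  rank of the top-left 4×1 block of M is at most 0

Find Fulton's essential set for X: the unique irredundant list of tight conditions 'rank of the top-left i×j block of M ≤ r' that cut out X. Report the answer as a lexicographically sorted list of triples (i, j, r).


Propagating the 11 rank bounds to every northwest block:

  R[1]: 0 | 0 | 0 | 0 | 1 | 1 | 1
  R[2]: 0 | 0 | 0 | 1 | 2 | 2 | 2
  R[3]: 0 | 0 | 0 | 1 | 2 | 3 | 3
  R[4]: 0 | 1 | 1 | 2 | 3 | 4 | 4
  R[5]: 1 | 2 | 2 | 3 | 4 | 5 | 5
  R[6]: 1 | 2 | 2 | 3 | 4 | 5 | 6
  R[7]: 1 | 2 | 3 | 4 | 5 | 6 | 7

second differences of R give the permutation w = (5, 4, 6, 2, 1, 7, 3).

4 SE-corners of the 12-cell Rothe diagram give Ess(w):

[(1, 4, 0), (3, 3, 0), (4, 1, 0), (6, 3, 2)]


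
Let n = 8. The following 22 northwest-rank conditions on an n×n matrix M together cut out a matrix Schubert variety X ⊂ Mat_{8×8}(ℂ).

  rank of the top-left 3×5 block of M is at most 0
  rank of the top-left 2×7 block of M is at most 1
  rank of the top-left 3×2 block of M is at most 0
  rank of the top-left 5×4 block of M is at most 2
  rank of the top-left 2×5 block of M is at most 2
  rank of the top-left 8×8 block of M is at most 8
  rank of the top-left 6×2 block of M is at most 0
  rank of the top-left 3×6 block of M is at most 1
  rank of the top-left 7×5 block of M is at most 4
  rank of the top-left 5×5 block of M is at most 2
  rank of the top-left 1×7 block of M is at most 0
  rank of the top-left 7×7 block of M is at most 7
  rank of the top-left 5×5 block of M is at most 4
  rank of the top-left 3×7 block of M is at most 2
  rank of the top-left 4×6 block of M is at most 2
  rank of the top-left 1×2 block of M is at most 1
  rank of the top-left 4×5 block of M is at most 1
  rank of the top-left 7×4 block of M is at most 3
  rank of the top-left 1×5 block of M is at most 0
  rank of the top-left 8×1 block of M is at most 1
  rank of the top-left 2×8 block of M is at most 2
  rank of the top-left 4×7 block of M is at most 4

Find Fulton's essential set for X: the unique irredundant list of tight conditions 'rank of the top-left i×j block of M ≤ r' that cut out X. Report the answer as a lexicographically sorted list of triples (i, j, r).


Computing R[i][j] = min implied NW-rank bound (n=8, 22 conditions):

  row 1: 0 | 0 | 0 | 0 | 0 | 0 | 0 | 1
  row 2: 0 | 0 | 0 | 0 | 0 | 1 | 1 | 2
  row 3: 0 | 0 | 0 | 0 | 0 | 1 | 2 | 3
  row 4: 0 | 0 | 1 | 1 | 1 | 2 | 3 | 4
  row 5: 0 | 0 | 1 | 2 | 2 | 3 | 4 | 5
  row 6: 0 | 0 | 1 | 2 | 3 | 4 | 5 | 6
  row 7: 1 | 1 | 2 | 3 | 4 | 5 | 6 | 7
  row 8: 1 | 2 | 3 | 4 | 5 | 6 | 7 | 8

so w = (8, 6, 7, 3, 4, 5, 1, 2).

Rothe diagram D(w) (23 cells), 3 SE-corners (essential conditions):

[(1, 7, 0), (3, 5, 0), (6, 2, 0)]


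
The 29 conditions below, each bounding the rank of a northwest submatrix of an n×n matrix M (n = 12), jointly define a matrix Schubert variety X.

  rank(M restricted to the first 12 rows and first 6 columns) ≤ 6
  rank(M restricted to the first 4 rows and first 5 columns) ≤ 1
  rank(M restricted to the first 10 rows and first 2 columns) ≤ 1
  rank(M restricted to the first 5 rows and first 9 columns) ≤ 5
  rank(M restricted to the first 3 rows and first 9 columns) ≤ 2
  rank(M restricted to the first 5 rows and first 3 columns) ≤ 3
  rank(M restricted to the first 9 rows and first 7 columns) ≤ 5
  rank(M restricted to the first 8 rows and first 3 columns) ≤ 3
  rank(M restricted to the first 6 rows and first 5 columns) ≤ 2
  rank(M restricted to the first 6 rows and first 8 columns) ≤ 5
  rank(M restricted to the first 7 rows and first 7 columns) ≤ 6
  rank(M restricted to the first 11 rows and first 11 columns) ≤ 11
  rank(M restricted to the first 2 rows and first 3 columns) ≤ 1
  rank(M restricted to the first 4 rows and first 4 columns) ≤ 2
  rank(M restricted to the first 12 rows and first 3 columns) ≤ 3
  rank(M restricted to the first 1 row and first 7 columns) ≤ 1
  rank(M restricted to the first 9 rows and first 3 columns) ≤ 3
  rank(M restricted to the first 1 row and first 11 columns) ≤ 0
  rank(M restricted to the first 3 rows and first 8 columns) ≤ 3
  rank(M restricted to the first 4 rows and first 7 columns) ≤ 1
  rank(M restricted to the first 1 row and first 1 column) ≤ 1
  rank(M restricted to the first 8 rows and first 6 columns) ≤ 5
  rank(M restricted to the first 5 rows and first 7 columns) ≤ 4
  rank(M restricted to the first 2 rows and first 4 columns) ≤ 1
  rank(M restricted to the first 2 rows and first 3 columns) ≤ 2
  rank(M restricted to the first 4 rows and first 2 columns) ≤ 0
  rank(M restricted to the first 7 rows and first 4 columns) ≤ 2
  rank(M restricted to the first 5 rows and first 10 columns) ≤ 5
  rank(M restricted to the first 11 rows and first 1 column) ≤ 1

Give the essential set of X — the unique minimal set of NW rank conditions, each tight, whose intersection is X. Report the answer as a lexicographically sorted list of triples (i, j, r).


Rank table r_w(12×12) implied by the 29 constraints:

  0 0 0 0 0 0 0 0 0 0 0 1
  0 0 1 1 1 1 1 1 1 1 1 2
  0 0 1 1 1 1 1 2 2 2 2 3
  0 0 1 1 1 1 1 2 3 3 3 4
  1 1 2 2 2 2 2 3 4 4 4 5
  1 1 2 2 2 3 3 4 5 5 5 6
  1 1 2 2 3 4 4 5 6 6 6 7
  1 1 2 3 4 5 5 6 7 7 7 8
  1 1 2 3 4 5 5 6 7 8 8 9
  1 1 2 3 4 5 6 7 8 9 9 10
  1 2 3 4 5 6 7 8 9 10 10 11
  1 2 3 4 5 6 7 8 9 10 11 12

the unique w with this rank table is (12, 3, 8, 9, 1, 6, 5, 4, 10, 7, 2, 11).

7 SE-corners of the 34-cell Rothe diagram give Ess(w):

[(1, 11, 0), (4, 2, 0), (4, 7, 1), (6, 5, 2), (7, 4, 2), (9, 7, 5), (10, 2, 1)]


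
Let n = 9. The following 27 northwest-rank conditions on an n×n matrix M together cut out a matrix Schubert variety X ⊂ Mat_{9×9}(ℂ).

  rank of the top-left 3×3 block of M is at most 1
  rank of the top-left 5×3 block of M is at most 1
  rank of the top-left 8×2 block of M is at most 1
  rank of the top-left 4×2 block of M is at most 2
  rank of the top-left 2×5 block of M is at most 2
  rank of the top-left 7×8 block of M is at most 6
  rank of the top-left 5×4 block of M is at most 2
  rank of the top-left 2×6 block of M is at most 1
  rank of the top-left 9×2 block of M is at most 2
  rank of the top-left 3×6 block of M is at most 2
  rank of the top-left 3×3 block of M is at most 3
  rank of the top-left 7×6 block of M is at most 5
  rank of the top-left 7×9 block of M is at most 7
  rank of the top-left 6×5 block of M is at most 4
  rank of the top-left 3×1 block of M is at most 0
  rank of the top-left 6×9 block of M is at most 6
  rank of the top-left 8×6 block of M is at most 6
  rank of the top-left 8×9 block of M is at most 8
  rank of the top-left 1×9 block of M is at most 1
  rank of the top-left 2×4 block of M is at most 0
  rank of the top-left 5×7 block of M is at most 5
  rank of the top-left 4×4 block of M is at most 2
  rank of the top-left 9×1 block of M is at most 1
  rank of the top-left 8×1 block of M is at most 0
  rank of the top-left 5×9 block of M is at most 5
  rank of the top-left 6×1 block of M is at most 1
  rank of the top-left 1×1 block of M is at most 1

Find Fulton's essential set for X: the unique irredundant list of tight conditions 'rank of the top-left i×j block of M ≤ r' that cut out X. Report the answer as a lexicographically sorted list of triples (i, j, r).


Computing R[i][j] = min implied NW-rank bound (n=9, 27 conditions):

  i=1: 0, 0, 0, 0, 1, 1, 1, 1, 1
  i=2: 0, 0, 0, 0, 1, 1, 2, 2, 2
  i=3: 0, 1, 1, 1, 2, 2, 3, 3, 3
  i=4: 0, 1, 1, 2, 3, 3, 4, 4, 4
  i=5: 0, 1, 1, 2, 3, 4, 5, 5, 5
  i=6: 0, 1, 2, 3, 4, 5, 6, 6, 6
  i=7: 0, 1, 2, 3, 4, 5, 6, 6, 7
  i=8: 0, 1, 2, 3, 4, 5, 6, 7, 8
  i=9: 1, 2, 3, 4, 5, 6, 7, 8, 9

giving w = (5, 7, 2, 4, 6, 3, 9, 8, 1) via Δ²R.

ℓ(w)=18; the 5 essential cells (i,j,r):

[(2, 4, 0), (2, 6, 1), (5, 3, 1), (7, 8, 6), (8, 1, 0)]


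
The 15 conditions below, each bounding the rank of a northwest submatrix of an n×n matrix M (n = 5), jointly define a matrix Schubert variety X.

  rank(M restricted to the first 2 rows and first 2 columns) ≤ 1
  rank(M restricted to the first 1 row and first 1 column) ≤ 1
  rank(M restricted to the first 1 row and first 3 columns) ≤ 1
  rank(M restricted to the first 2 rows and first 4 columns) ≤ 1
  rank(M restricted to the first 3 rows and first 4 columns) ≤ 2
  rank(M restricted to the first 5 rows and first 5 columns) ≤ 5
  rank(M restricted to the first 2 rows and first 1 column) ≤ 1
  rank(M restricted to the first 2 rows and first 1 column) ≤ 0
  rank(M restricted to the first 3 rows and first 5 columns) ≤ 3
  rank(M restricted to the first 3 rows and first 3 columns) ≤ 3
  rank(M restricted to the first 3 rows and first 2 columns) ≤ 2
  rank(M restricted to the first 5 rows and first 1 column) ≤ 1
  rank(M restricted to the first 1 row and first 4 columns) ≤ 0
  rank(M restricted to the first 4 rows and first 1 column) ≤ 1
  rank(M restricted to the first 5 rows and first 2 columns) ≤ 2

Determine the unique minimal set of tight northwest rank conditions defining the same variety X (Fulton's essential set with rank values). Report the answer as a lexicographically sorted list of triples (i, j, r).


Computing R[i][j] = min implied NW-rank bound (n=5, 15 conditions):

  R[1]: 0, 0, 0, 0, 1
  R[2]: 0, 1, 1, 1, 2
  R[3]: 1, 2, 2, 2, 3
  R[4]: 1, 2, 3, 3, 4
  R[5]: 1, 2, 3, 4, 5

second differences of R give the permutation w = (5, 2, 1, 3, 4).

|D(w)|=5, |Ess(w)|=2:

[(1, 4, 0), (2, 1, 0)]


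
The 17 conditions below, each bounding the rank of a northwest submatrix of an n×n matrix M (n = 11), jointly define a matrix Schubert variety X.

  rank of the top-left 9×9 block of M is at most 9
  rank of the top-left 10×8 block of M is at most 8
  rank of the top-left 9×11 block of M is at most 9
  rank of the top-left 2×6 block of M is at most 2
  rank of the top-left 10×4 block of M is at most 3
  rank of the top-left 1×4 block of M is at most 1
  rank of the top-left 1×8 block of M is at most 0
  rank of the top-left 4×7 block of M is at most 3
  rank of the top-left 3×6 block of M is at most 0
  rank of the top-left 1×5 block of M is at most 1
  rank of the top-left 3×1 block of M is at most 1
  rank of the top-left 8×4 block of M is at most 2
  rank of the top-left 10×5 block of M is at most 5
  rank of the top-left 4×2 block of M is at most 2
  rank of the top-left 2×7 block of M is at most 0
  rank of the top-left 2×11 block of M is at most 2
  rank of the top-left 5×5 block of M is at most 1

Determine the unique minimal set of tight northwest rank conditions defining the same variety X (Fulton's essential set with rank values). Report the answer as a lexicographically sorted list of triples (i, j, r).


Computing R[i][j] = min implied NW-rank bound (n=11, 17 conditions):

  row 1: 0, 0, 0, 0, 0, 0, 0, 0, 1, 1, 1
  row 2: 0, 0, 0, 0, 0, 0, 0, 1, 2, 2, 2
  row 3: 0, 0, 0, 0, 0, 0, 1, 2, 3, 3, 3
  row 4: 1, 1, 1, 1, 1, 1, 2, 3, 4, 4, 4
  row 5: 1, 1, 1, 1, 1, 2, 3, 4, 5, 5, 5
  row 6: 1, 2, 2, 2, 2, 3, 4, 5, 6, 6, 6
  row 7: 1, 2, 2, 2, 3, 4, 5, 6, 7, 7, 7
  row 8: 1, 2, 2, 2, 3, 4, 5, 6, 7, 8, 8
  row 9: 1, 2, 3, 3, 4, 5, 6, 7, 8, 9, 9
  row 10: 1, 2, 3, 3, 4, 5, 6, 7, 8, 9, 10
  row 11: 1, 2, 3, 4, 5, 6, 7, 8, 9, 10, 11

hence w(1..11) = (9, 8, 7, 1, 6, 2, 5, 10, 3, 11, 4).

Fulton essential set (6 of the 30 Rothe cells):

[(1, 8, 0), (2, 7, 0), (3, 6, 0), (5, 5, 1), (8, 4, 2), (10, 4, 3)]


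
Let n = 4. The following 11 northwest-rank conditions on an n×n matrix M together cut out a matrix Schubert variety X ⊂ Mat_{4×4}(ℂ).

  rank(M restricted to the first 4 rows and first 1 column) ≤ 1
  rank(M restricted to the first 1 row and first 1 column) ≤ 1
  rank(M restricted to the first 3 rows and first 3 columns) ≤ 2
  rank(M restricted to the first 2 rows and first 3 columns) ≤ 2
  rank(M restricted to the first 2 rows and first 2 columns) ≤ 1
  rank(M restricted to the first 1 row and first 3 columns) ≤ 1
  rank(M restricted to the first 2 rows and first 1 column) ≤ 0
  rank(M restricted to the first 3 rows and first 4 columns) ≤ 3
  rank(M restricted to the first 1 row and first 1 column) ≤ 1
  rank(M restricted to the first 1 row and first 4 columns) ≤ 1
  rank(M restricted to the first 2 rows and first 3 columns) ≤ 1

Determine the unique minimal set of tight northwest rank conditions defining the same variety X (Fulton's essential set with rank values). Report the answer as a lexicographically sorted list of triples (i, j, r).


Computing R[i][j] = min implied NW-rank bound (n=4, 11 conditions):

  0 | 1 | 1 | 1
  0 | 1 | 1 | 2
  1 | 2 | 2 | 3
  1 | 2 | 3 | 4

hence w(1..4) = (2, 4, 1, 3).

Fulton essential set (2 of the 3 Rothe cells):

[(2, 1, 0), (2, 3, 1)]


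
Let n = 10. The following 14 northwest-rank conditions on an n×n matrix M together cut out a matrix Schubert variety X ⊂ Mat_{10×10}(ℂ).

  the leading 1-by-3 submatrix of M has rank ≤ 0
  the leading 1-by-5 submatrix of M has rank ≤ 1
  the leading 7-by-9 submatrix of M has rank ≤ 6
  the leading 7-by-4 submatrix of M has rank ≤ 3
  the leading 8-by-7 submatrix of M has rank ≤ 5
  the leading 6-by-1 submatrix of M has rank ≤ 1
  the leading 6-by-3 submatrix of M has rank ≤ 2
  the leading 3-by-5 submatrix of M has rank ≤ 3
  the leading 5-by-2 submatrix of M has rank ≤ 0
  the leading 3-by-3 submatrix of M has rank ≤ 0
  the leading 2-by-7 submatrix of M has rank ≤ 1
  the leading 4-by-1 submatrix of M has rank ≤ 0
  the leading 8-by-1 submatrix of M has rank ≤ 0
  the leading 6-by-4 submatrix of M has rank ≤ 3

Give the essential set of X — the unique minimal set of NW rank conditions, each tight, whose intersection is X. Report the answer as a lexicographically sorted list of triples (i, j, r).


Reconstructing r_w from the 14 given conditions:

  0 | 0 | 0 | 1 | 1 | 1 | 1 | 1 | 1 | 1
  0 | 0 | 0 | 1 | 1 | 1 | 1 | 2 | 2 | 2
  0 | 0 | 0 | 1 | 2 | 2 | 2 | 3 | 3 | 3
  0 | 0 | 1 | 2 | 3 | 3 | 3 | 4 | 4 | 4
  0 | 0 | 1 | 2 | 3 | 4 | 4 | 5 | 5 | 5
  0 | 1 | 2 | 3 | 4 | 5 | 5 | 6 | 6 | 6
  0 | 1 | 2 | 3 | 4 | 5 | 5 | 6 | 6 | 7
  0 | 1 | 2 | 3 | 4 | 5 | 5 | 6 | 7 | 8
  1 | 2 | 3 | 4 | 5 | 6 | 6 | 7 | 8 | 9
  1 | 2 | 3 | 4 | 5 | 6 | 7 | 8 | 9 | 10

second differences of R give the permutation w = (4, 8, 5, 3, 6, 2, 10, 9, 1, 7).

|D(w)|=22, |Ess(w)|=6:

[(2, 7, 1), (3, 3, 0), (5, 2, 0), (7, 9, 6), (8, 1, 0), (8, 7, 5)]


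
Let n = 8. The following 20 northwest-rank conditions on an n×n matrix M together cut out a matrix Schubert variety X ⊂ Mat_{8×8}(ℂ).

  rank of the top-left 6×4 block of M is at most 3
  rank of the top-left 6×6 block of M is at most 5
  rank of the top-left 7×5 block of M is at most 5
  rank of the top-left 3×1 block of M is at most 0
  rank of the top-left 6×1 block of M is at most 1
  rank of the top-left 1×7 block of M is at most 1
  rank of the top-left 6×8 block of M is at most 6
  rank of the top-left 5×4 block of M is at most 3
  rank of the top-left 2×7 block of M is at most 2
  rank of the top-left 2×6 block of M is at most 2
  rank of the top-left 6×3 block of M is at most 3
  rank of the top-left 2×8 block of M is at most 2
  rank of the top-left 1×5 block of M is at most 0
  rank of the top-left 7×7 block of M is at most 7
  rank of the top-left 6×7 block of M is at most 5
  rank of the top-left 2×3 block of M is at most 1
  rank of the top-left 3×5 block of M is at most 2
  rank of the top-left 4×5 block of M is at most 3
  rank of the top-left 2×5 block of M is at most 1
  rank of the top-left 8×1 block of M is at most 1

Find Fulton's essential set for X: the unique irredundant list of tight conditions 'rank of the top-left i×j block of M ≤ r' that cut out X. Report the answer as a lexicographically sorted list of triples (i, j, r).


Recovering R(i,j) via the rank-extension bound from the 20 conditions:

  row 1: 0, 0, 0, 0, 0, 1, 1, 1
  row 2: 0, 1, 1, 1, 1, 2, 2, 2
  row 3: 0, 1, 2, 2, 2, 3, 3, 3
  row 4: 1, 2, 3, 3, 3, 4, 4, 4
  row 5: 1, 2, 3, 3, 4, 5, 5, 5
  row 6: 1, 2, 3, 3, 4, 5, 5, 6
  row 7: 1, 2, 3, 4, 5, 6, 6, 7
  row 8: 1, 2, 3, 4, 5, 6, 7, 8

so w = (6, 2, 3, 1, 5, 8, 4, 7).

D(w) has 10 cells with 4 SE-corners; essential set:

[(1, 5, 0), (3, 1, 0), (6, 4, 3), (6, 7, 5)]


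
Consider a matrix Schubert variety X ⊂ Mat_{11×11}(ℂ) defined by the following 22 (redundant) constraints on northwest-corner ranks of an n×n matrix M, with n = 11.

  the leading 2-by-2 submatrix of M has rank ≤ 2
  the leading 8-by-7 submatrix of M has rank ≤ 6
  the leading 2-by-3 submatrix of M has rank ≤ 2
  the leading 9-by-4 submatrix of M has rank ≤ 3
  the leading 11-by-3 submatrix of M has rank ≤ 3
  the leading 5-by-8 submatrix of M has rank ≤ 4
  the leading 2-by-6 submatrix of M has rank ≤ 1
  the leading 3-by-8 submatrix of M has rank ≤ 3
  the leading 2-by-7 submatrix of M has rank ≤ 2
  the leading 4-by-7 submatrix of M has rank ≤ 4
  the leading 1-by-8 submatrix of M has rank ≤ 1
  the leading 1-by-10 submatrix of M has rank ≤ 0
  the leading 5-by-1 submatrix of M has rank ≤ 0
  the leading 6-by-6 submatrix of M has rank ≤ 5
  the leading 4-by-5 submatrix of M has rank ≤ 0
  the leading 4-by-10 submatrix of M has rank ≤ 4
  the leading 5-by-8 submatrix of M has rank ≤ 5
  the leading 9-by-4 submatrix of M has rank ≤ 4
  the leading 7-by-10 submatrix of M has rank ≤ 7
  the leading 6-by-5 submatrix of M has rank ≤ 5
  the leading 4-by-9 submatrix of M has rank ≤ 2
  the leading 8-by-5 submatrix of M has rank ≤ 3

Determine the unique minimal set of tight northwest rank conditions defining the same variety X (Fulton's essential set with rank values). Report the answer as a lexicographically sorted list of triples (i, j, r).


Computing R[i][j] = min implied NW-rank bound (n=11, 22 conditions):

  R[1]: 0, 0, 0, 0, 0, 0, 0, 0, 0, 0, 1
  R[2]: 0, 0, 0, 0, 0, 1, 1, 1, 1, 1, 2
  R[3]: 0, 0, 0, 0, 0, 1, 2, 2, 2, 2, 3
  R[4]: 0, 0, 0, 0, 0, 1, 2, 2, 2, 3, 4
  R[5]: 0, 1, 1, 1, 1, 2, 3, 3, 3, 4, 5
  R[6]: 1, 2, 2, 2, 2, 3, 4, 4, 4, 5, 6
  R[7]: 1, 2, 3, 3, 3, 4, 5, 5, 5, 6, 7
  R[8]: 1, 2, 3, 3, 3, 4, 5, 6, 6, 7, 8
  R[9]: 1, 2, 3, 3, 4, 5, 6, 7, 7, 8, 9
  R[10]: 1, 2, 3, 4, 5, 6, 7, 8, 8, 9, 10
  R[11]: 1, 2, 3, 4, 5, 6, 7, 8, 9, 10, 11

giving w = (11, 6, 7, 10, 2, 1, 3, 8, 5, 4, 9) via Δ²R.

Rothe diagram D(w) (31 cells), 6 SE-corners (essential conditions):

[(1, 10, 0), (4, 5, 0), (4, 9, 2), (5, 1, 0), (8, 5, 3), (9, 4, 3)]


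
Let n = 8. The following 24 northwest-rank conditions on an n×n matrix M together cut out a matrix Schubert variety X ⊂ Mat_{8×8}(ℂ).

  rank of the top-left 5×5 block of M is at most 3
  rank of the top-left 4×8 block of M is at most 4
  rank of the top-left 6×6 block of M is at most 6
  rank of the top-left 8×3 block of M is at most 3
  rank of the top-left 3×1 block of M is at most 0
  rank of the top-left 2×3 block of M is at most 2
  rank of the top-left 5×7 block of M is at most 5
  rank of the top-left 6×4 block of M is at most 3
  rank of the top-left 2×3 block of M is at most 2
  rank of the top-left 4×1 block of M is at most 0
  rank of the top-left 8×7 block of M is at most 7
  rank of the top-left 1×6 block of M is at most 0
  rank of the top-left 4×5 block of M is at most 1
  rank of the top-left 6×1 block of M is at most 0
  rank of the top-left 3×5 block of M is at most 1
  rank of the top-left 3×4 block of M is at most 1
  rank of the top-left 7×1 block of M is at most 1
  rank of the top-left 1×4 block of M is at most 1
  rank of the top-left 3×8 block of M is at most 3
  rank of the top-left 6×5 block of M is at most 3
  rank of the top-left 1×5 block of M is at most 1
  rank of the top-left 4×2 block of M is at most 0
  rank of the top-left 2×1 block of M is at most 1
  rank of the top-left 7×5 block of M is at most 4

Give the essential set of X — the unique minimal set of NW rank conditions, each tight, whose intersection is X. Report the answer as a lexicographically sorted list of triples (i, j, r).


Reconstructing r_w from the 24 given conditions:

  row 1: 0 0 0 0 0 0 1 1
  row 2: 0 0 1 1 1 1 2 2
  row 3: 0 0 1 1 1 2 3 3
  row 4: 0 0 1 1 1 2 3 4
  row 5: 0 1 2 2 2 3 4 5
  row 6: 0 1 2 3 3 4 5 6
  row 7: 1 2 3 4 4 5 6 7
  row 8: 1 2 3 4 5 6 7 8

the unique w with this rank table is (7, 3, 6, 8, 2, 4, 1, 5).

4 SE-corners of the 18-cell Rothe diagram give Ess(w):

[(1, 6, 0), (4, 2, 0), (4, 5, 1), (6, 1, 0)]


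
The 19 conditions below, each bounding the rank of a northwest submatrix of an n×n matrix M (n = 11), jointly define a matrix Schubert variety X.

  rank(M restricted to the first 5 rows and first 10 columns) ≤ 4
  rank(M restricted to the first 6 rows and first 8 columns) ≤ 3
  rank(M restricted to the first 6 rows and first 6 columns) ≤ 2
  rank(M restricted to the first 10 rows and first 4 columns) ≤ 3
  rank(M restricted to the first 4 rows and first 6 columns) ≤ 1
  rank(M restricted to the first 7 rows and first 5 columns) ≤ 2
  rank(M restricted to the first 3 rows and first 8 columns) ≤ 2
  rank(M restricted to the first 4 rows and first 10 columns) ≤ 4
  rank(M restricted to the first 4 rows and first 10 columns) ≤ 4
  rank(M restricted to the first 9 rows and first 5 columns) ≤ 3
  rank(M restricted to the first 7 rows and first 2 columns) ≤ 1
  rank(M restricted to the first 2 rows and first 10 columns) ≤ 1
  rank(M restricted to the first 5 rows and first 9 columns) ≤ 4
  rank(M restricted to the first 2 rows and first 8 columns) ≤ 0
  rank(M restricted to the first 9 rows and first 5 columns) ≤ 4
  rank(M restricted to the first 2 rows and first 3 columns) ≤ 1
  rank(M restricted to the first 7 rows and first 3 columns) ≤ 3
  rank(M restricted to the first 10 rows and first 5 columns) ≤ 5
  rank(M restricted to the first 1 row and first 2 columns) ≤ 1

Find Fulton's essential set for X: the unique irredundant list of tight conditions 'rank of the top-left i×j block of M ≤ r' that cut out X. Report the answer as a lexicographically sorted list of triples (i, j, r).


Recovering R(i,j) via the rank-extension bound from the 19 conditions:

  R[1]: 0, 0, 0, 0, 0, 0, 0, 0, 1, 1, 1
  R[2]: 0, 0, 0, 0, 0, 0, 0, 0, 1, 1, 2
  R[3]: 1, 1, 1, 1, 1, 1, 1, 1, 2, 2, 3
  R[4]: 1, 1, 1, 1, 1, 1, 2, 2, 3, 3, 4
  R[5]: 1, 1, 2, 2, 2, 2, 3, 3, 4, 4, 5
  R[6]: 1, 1, 2, 2, 2, 2, 3, 3, 4, 5, 6
  R[7]: 1, 1, 2, 2, 2, 3, 4, 4, 5, 6, 7
  R[8]: 1, 2, 3, 3, 3, 4, 5, 5, 6, 7, 8
  R[9]: 1, 2, 3, 3, 3, 4, 5, 6, 7, 8, 9
  R[10]: 1, 2, 3, 3, 4, 5, 6, 7, 8, 9, 10
  R[11]: 1, 2, 3, 4, 5, 6, 7, 8, 9, 10, 11

reading off 1-entries of Δ²R: w = (9, 11, 1, 7, 3, 10, 6, 2, 8, 5, 4).

ℓ(w)=34; the 9 essential cells (i,j,r):

[(2, 8, 0), (2, 10, 1), (4, 6, 1), (6, 6, 2), (6, 8, 3), (7, 2, 1), (7, 5, 2), (9, 5, 3), (10, 4, 3)]
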